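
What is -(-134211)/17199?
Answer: 913/117 ≈ 7.8034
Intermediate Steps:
-(-134211)/17199 = -7*(-913/819) = 913/117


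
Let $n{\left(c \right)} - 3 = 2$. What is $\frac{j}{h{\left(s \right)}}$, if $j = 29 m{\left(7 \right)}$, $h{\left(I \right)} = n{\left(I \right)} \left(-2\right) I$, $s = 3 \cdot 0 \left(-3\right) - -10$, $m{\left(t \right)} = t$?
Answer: $- \frac{203}{100} \approx -2.03$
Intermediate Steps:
$s = 10$ ($s = 0 \left(-3\right) + 10 = 0 + 10 = 10$)
$n{\left(c \right)} = 5$ ($n{\left(c \right)} = 3 + 2 = 5$)
$h{\left(I \right)} = - 10 I$ ($h{\left(I \right)} = 5 \left(-2\right) I = - 10 I$)
$j = 203$ ($j = 29 \cdot 7 = 203$)
$\frac{j}{h{\left(s \right)}} = \frac{203}{\left(-10\right) 10} = \frac{203}{-100} = 203 \left(- \frac{1}{100}\right) = - \frac{203}{100}$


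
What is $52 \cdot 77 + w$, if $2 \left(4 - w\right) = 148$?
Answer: $3934$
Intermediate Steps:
$w = -70$ ($w = 4 - 74 = -70$)
$52 \cdot 77 + w = 52 \cdot 77 - 70 = 4004 - 70 = 3934$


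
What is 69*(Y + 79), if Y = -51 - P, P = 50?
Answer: -1518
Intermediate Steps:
Y = -101 (Y = -51 - 1*50 = -51 - 50 = -101)
69*(Y + 79) = 69*(-101 + 79) = 69*(-22) = -1518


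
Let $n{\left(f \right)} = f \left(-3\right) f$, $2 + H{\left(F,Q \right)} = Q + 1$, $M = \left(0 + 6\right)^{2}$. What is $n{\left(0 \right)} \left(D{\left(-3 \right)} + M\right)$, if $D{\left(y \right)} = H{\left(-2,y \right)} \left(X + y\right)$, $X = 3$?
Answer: $0$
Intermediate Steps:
$M = 36$ ($M = 6^{2} = 36$)
$H{\left(F,Q \right)} = -1 + Q$ ($H{\left(F,Q \right)} = -2 + \left(Q + 1\right) = -2 + \left(1 + Q\right) = -1 + Q$)
$D{\left(y \right)} = \left(-1 + y\right) \left(3 + y\right)$
$n{\left(f \right)} = - 3 f^{2}$ ($n{\left(f \right)} = - 3 f f = - 3 f^{2}$)
$n{\left(0 \right)} \left(D{\left(-3 \right)} + M\right) = - 3 \cdot 0^{2} \left(\left(-1 - 3\right) \left(3 - 3\right) + 36\right) = \left(-3\right) 0 \left(\left(-4\right) 0 + 36\right) = 0 \left(0 + 36\right) = 0 \cdot 36 = 0$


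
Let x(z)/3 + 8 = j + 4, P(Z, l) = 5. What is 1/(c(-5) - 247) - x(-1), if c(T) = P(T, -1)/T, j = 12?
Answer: -5953/248 ≈ -24.004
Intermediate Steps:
x(z) = 24 (x(z) = -24 + 3*(12 + 4) = -24 + 3*16 = -24 + 48 = 24)
c(T) = 5/T
1/(c(-5) - 247) - x(-1) = 1/(5/(-5) - 247) - 1*24 = 1/(5*(-⅕) - 247) - 24 = 1/(-1 - 247) - 24 = 1/(-248) - 24 = -1/248 - 24 = -5953/248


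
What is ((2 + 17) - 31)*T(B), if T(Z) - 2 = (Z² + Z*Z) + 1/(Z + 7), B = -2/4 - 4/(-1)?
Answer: -2234/7 ≈ -319.14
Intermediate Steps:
B = 7/2 (B = -2*¼ - 4*(-1) = -½ + 4 = 7/2 ≈ 3.5000)
T(Z) = 2 + 1/(7 + Z) + 2*Z² (T(Z) = 2 + ((Z² + Z*Z) + 1/(Z + 7)) = 2 + ((Z² + Z²) + 1/(7 + Z)) = 2 + (2*Z² + 1/(7 + Z)) = 2 + (1/(7 + Z) + 2*Z²) = 2 + 1/(7 + Z) + 2*Z²)
((2 + 17) - 31)*T(B) = ((2 + 17) - 31)*((15 + 2*(7/2) + 2*(7/2)³ + 14*(7/2)²)/(7 + 7/2)) = (19 - 31)*((15 + 7 + 2*(343/8) + 14*(49/4))/(21/2)) = -8*(15 + 7 + 343/4 + 343/2)/7 = -8*1117/(7*4) = -12*1117/42 = -2234/7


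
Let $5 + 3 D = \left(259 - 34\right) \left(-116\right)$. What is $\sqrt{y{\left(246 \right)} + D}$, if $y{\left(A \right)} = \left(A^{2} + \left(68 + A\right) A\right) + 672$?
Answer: $\frac{\sqrt{1167573}}{3} \approx 360.18$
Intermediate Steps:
$D = - \frac{26105}{3}$ ($D = - \frac{5}{3} + \frac{\left(259 - 34\right) \left(-116\right)}{3} = - \frac{5}{3} + \frac{225 \left(-116\right)}{3} = - \frac{5}{3} + \frac{1}{3} \left(-26100\right) = - \frac{5}{3} - 8700 = - \frac{26105}{3} \approx -8701.7$)
$y{\left(A \right)} = 672 + A^{2} + A \left(68 + A\right)$ ($y{\left(A \right)} = \left(A^{2} + A \left(68 + A\right)\right) + 672 = 672 + A^{2} + A \left(68 + A\right)$)
$\sqrt{y{\left(246 \right)} + D} = \sqrt{\left(672 + 2 \cdot 246^{2} + 68 \cdot 246\right) - \frac{26105}{3}} = \sqrt{\left(672 + 2 \cdot 60516 + 16728\right) - \frac{26105}{3}} = \sqrt{\left(672 + 121032 + 16728\right) - \frac{26105}{3}} = \sqrt{138432 - \frac{26105}{3}} = \sqrt{\frac{389191}{3}} = \frac{\sqrt{1167573}}{3}$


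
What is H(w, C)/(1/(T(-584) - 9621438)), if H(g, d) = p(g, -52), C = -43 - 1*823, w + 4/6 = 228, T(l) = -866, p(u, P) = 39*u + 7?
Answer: -85378703392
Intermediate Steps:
p(u, P) = 7 + 39*u
w = 682/3 (w = -⅔ + 228 = 682/3 ≈ 227.33)
C = -866 (C = -43 - 823 = -866)
H(g, d) = 7 + 39*g
H(w, C)/(1/(T(-584) - 9621438)) = (7 + 39*(682/3))/(1/(-866 - 9621438)) = (7 + 8866)/(1/(-9622304)) = 8873/(-1/9622304) = 8873*(-9622304) = -85378703392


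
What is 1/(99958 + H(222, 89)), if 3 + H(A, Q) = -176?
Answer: 1/99779 ≈ 1.0022e-5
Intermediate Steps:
H(A, Q) = -179 (H(A, Q) = -3 - 176 = -179)
1/(99958 + H(222, 89)) = 1/(99958 - 179) = 1/99779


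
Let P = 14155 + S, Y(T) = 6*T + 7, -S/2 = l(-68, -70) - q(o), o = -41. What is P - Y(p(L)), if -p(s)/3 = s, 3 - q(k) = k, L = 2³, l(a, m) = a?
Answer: 14516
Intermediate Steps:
L = 8
q(k) = 3 - k
p(s) = -3*s
S = 224 (S = -2*(-68 - (3 - 1*(-41))) = -2*(-68 - (3 + 41)) = -2*(-68 - 1*44) = -2*(-68 - 44) = -2*(-112) = 224)
Y(T) = 7 + 6*T
P = 14379 (P = 14155 + 224 = 14379)
P - Y(p(L)) = 14379 - (7 + 6*(-3*8)) = 14379 - (7 + 6*(-24)) = 14379 - (7 - 144) = 14379 - 1*(-137) = 14379 + 137 = 14516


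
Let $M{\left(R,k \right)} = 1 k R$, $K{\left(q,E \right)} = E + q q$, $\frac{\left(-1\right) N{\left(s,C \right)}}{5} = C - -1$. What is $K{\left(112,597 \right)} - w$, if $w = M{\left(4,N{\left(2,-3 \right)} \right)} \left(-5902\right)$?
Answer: $249221$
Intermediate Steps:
$N{\left(s,C \right)} = -5 - 5 C$ ($N{\left(s,C \right)} = - 5 \left(C - -1\right) = - 5 \left(C + 1\right) = - 5 \left(1 + C\right) = -5 - 5 C$)
$K{\left(q,E \right)} = E + q^{2}$
$M{\left(R,k \right)} = R k$ ($M{\left(R,k \right)} = k R = R k$)
$w = -236080$ ($w = 4 \left(-5 - -15\right) \left(-5902\right) = 4 \left(-5 + 15\right) \left(-5902\right) = 4 \cdot 10 \left(-5902\right) = 40 \left(-5902\right) = -236080$)
$K{\left(112,597 \right)} - w = \left(597 + 112^{2}\right) - -236080 = \left(597 + 12544\right) + 236080 = 13141 + 236080 = 249221$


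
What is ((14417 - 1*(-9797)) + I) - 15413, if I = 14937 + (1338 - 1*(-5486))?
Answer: 30562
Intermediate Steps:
I = 21761 (I = 14937 + (1338 + 5486) = 14937 + 6824 = 21761)
((14417 - 1*(-9797)) + I) - 15413 = ((14417 - 1*(-9797)) + 21761) - 15413 = ((14417 + 9797) + 21761) - 15413 = (24214 + 21761) - 15413 = 45975 - 15413 = 30562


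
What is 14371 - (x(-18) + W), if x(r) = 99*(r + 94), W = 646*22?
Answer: -7365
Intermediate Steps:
W = 14212
x(r) = 9306 + 99*r (x(r) = 99*(94 + r) = 9306 + 99*r)
14371 - (x(-18) + W) = 14371 - ((9306 + 99*(-18)) + 14212) = 14371 - ((9306 - 1782) + 14212) = 14371 - (7524 + 14212) = 14371 - 1*21736 = 14371 - 21736 = -7365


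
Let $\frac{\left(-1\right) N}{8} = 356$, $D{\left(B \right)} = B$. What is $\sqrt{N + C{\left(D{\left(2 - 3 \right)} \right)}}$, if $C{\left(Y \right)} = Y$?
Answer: $i \sqrt{2849} \approx 53.376 i$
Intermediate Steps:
$N = -2848$ ($N = \left(-8\right) 356 = -2848$)
$\sqrt{N + C{\left(D{\left(2 - 3 \right)} \right)}} = \sqrt{-2848 + \left(2 - 3\right)} = \sqrt{-2848 - 1} = \sqrt{-2849} = i \sqrt{2849}$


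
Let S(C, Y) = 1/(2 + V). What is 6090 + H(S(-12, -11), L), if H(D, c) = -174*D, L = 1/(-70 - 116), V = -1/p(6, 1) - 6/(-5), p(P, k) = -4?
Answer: 138910/23 ≈ 6039.6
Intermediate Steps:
V = 29/20 (V = -1/(-4) - 6/(-5) = -1*(-1/4) - 6*(-1/5) = 1/4 + 6/5 = 29/20 ≈ 1.4500)
L = -1/186 (L = 1/(-186) = -1/186 ≈ -0.0053763)
S(C, Y) = 20/69 (S(C, Y) = 1/(2 + 29/20) = 1/(69/20) = 20/69)
6090 + H(S(-12, -11), L) = 6090 - 174*20/69 = 6090 - 1160/23 = 138910/23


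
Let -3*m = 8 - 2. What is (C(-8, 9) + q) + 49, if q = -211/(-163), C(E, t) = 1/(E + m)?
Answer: 81817/1630 ≈ 50.194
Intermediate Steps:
m = -2 (m = -(8 - 2)/3 = -1/3*6 = -2)
C(E, t) = 1/(-2 + E) (C(E, t) = 1/(E - 2) = 1/(-2 + E))
q = 211/163 (q = -211*(-1/163) = 211/163 ≈ 1.2945)
(C(-8, 9) + q) + 49 = (1/(-2 - 8) + 211/163) + 49 = (1/(-10) + 211/163) + 49 = (-1/10 + 211/163) + 49 = 1947/1630 + 49 = 81817/1630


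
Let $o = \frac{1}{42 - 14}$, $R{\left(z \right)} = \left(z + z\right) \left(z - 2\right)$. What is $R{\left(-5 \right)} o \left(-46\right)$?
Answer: $-115$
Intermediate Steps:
$R{\left(z \right)} = 2 z \left(-2 + z\right)$
$o = \frac{1}{28} \approx 0.035714$
$R{\left(-5 \right)} o \left(-46\right) = 2 \left(-5\right) \left(-2 - 5\right) \frac{1}{28} \left(-46\right) = 2 \left(-5\right) \left(-7\right) \frac{1}{28} \left(-46\right) = 70 \cdot \frac{1}{28} \left(-46\right) = \frac{5}{2} \left(-46\right) = -115$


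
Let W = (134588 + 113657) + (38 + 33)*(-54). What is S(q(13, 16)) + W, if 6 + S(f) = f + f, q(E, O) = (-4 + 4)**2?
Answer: 244405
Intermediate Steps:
q(E, O) = 0 (q(E, O) = 0**2 = 0)
S(f) = -6 + 2*f (S(f) = -6 + (f + f) = -6 + 2*f)
W = 244411 (W = 248245 + 71*(-54) = 248245 - 3834 = 244411)
S(q(13, 16)) + W = (-6 + 2*0) + 244411 = (-6 + 0) + 244411 = -6 + 244411 = 244405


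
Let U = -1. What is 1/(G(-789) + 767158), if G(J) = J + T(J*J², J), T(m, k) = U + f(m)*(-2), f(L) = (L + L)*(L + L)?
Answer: -1/1929976434737847720 ≈ -5.1814e-19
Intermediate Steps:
f(L) = 4*L² (f(L) = (2*L)*(2*L) = 4*L²)
T(m, k) = -1 - 8*m² (T(m, k) = -1 + (4*m²)*(-2) = -1 - 8*m²)
G(J) = -1 + J - 8*J⁶ (G(J) = J + (-1 - 8*J⁶) = -1 + J - 8*J⁶)
1/(G(-789) + 767158) = 1/((-1 - 789 - 8*(-789)⁶) + 767158) = 1/((-1 - 789 - 8*241247054342326761) + 767158) = 1/((-1 - 789 - 1929976434738614088) + 767158) = 1/(-1929976434738614878 + 767158) = 1/(-1929976434737847720) = -1/1929976434737847720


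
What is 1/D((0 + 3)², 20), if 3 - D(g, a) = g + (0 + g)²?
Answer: -1/87 ≈ -0.011494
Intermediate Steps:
D(g, a) = 3 - g - g² (D(g, a) = 3 - (g + (0 + g)²) = 3 - (g + g²) = 3 + (-g - g²) = 3 - g - g²)
1/D((0 + 3)², 20) = 1/(3 - (0 + 3)² - ((0 + 3)²)²) = 1/(3 - 1*3² - (3²)²) = 1/(3 - 1*9 - 1*9²) = 1/(3 - 9 - 1*81) = 1/(3 - 9 - 81) = 1/(-87) = -1/87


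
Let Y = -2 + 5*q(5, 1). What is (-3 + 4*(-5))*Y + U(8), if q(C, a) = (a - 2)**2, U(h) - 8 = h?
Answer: -53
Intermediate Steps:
U(h) = 8 + h
q(C, a) = (-2 + a)**2
Y = 3 (Y = -2 + 5*(-2 + 1)**2 = -2 + 5*(-1)**2 = -2 + 5*1 = -2 + 5 = 3)
(-3 + 4*(-5))*Y + U(8) = (-3 + 4*(-5))*3 + (8 + 8) = (-3 - 20)*3 + 16 = -23*3 + 16 = -69 + 16 = -53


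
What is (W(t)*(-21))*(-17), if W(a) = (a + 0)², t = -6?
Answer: 12852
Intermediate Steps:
W(a) = a²
(W(t)*(-21))*(-17) = ((-6)²*(-21))*(-17) = (36*(-21))*(-17) = -756*(-17) = 12852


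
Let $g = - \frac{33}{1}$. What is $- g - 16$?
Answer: $17$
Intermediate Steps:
$g = -33$ ($g = \left(-33\right) 1 = -33$)
$- g - 16 = \left(-1\right) \left(-33\right) - 16 = 33 - 16 = 17$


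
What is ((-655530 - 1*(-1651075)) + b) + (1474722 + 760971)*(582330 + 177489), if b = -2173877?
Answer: 1698720841235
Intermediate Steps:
((-655530 - 1*(-1651075)) + b) + (1474722 + 760971)*(582330 + 177489) = ((-655530 - 1*(-1651075)) - 2173877) + (1474722 + 760971)*(582330 + 177489) = ((-655530 + 1651075) - 2173877) + 2235693*759819 = (995545 - 2173877) + 1698722019567 = -1178332 + 1698722019567 = 1698720841235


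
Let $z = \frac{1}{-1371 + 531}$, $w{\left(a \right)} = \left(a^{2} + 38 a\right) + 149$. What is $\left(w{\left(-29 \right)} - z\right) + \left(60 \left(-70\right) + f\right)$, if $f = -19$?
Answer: $- \frac{3638039}{840} \approx -4331.0$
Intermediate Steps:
$w{\left(a \right)} = 149 + a^{2} + 38 a$
$z = - \frac{1}{840}$ ($z = \frac{1}{-840} = - \frac{1}{840} \approx -0.0011905$)
$\left(w{\left(-29 \right)} - z\right) + \left(60 \left(-70\right) + f\right) = \left(\left(149 + \left(-29\right)^{2} + 38 \left(-29\right)\right) - - \frac{1}{840}\right) + \left(60 \left(-70\right) - 19\right) = \left(\left(149 + 841 - 1102\right) + \frac{1}{840}\right) - 4219 = \left(-112 + \frac{1}{840}\right) - 4219 = - \frac{94079}{840} - 4219 = - \frac{3638039}{840}$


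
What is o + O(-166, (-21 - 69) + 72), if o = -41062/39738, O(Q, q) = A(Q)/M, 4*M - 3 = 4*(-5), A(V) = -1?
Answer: -269551/337773 ≈ -0.79802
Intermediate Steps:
M = -17/4 (M = 3/4 + (4*(-5))/4 = 3/4 + (1/4)*(-20) = 3/4 - 5 = -17/4 ≈ -4.2500)
O(Q, q) = 4/17 (O(Q, q) = -1/(-17/4) = -1*(-4/17) = 4/17)
o = -20531/19869 (o = -41062*1/39738 = -20531/19869 ≈ -1.0333)
o + O(-166, (-21 - 69) + 72) = -20531/19869 + 4/17 = -269551/337773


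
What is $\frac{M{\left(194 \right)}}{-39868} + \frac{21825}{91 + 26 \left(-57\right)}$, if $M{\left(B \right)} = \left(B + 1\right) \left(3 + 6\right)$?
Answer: $- \frac{872560305}{55456388} \approx -15.734$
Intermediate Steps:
$M{\left(B \right)} = 9 + 9 B$ ($M{\left(B \right)} = \left(1 + B\right) 9 = 9 + 9 B$)
$\frac{M{\left(194 \right)}}{-39868} + \frac{21825}{91 + 26 \left(-57\right)} = \frac{9 + 9 \cdot 194}{-39868} + \frac{21825}{91 + 26 \left(-57\right)} = \left(9 + 1746\right) \left(- \frac{1}{39868}\right) + \frac{21825}{91 - 1482} = 1755 \left(- \frac{1}{39868}\right) + \frac{21825}{-1391} = - \frac{1755}{39868} + 21825 \left(- \frac{1}{1391}\right) = - \frac{1755}{39868} - \frac{21825}{1391} = - \frac{872560305}{55456388}$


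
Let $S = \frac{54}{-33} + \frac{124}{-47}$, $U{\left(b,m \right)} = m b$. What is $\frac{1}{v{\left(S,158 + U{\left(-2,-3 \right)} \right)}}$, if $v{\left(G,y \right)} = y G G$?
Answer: $\frac{267289}{800992400} \approx 0.0003337$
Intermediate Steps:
$U{\left(b,m \right)} = b m$
$S = - \frac{2210}{517}$ ($S = 54 \left(- \frac{1}{33}\right) + 124 \left(- \frac{1}{47}\right) = - \frac{18}{11} - \frac{124}{47} = - \frac{2210}{517} \approx -4.2747$)
$v{\left(G,y \right)} = y G^{2}$ ($v{\left(G,y \right)} = G y G = y G^{2}$)
$\frac{1}{v{\left(S,158 + U{\left(-2,-3 \right)} \right)}} = \frac{1}{\left(158 - -6\right) \left(- \frac{2210}{517}\right)^{2}} = \frac{1}{\left(158 + 6\right) \frac{4884100}{267289}} = \frac{1}{164 \cdot \frac{4884100}{267289}} = \frac{1}{\frac{800992400}{267289}} = \frac{267289}{800992400}$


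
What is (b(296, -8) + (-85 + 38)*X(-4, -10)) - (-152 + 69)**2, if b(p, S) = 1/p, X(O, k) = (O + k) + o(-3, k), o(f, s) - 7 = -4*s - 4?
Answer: -2442591/296 ≈ -8252.0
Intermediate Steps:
o(f, s) = 3 - 4*s (o(f, s) = 7 + (-4*s - 4) = 7 + (-4 - 4*s) = 3 - 4*s)
X(O, k) = 3 + O - 3*k (X(O, k) = (O + k) + (3 - 4*k) = 3 + O - 3*k)
(b(296, -8) + (-85 + 38)*X(-4, -10)) - (-152 + 69)**2 = (1/296 + (-85 + 38)*(3 - 4 - 3*(-10))) - (-152 + 69)**2 = (1/296 - 47*(3 - 4 + 30)) - 1*(-83)**2 = (1/296 - 47*29) - 1*6889 = (1/296 - 1363) - 6889 = -403447/296 - 6889 = -2442591/296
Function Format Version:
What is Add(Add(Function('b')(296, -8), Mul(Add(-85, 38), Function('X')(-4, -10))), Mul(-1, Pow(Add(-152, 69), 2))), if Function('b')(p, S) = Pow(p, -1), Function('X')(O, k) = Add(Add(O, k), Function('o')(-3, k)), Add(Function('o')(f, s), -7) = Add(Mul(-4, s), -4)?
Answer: Rational(-2442591, 296) ≈ -8252.0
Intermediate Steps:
Function('o')(f, s) = Add(3, Mul(-4, s)) (Function('o')(f, s) = Add(7, Add(Mul(-4, s), -4)) = Add(7, Add(-4, Mul(-4, s))) = Add(3, Mul(-4, s)))
Function('X')(O, k) = Add(3, O, Mul(-3, k)) (Function('X')(O, k) = Add(Add(O, k), Add(3, Mul(-4, k))) = Add(3, O, Mul(-3, k)))
Add(Add(Function('b')(296, -8), Mul(Add(-85, 38), Function('X')(-4, -10))), Mul(-1, Pow(Add(-152, 69), 2))) = Add(Add(Pow(296, -1), Mul(Add(-85, 38), Add(3, -4, Mul(-3, -10)))), Mul(-1, Pow(Add(-152, 69), 2))) = Add(Add(Rational(1, 296), Mul(-47, Add(3, -4, 30))), Mul(-1, Pow(-83, 2))) = Add(Add(Rational(1, 296), Mul(-47, 29)), Mul(-1, 6889)) = Add(Add(Rational(1, 296), -1363), -6889) = Add(Rational(-403447, 296), -6889) = Rational(-2442591, 296)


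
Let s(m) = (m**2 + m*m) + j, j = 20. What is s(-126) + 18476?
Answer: 50248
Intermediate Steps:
s(m) = 20 + 2*m**2 (s(m) = (m**2 + m*m) + 20 = (m**2 + m**2) + 20 = 2*m**2 + 20 = 20 + 2*m**2)
s(-126) + 18476 = (20 + 2*(-126)**2) + 18476 = (20 + 2*15876) + 18476 = (20 + 31752) + 18476 = 31772 + 18476 = 50248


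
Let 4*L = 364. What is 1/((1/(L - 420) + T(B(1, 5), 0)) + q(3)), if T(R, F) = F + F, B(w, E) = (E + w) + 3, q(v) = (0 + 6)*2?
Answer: 329/3947 ≈ 0.083354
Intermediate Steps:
L = 91 (L = (1/4)*364 = 91)
q(v) = 12 (q(v) = 6*2 = 12)
B(w, E) = 3 + E + w
T(R, F) = 2*F
1/((1/(L - 420) + T(B(1, 5), 0)) + q(3)) = 1/((1/(91 - 420) + 2*0) + 12) = 1/((1/(-329) + 0) + 12) = 1/((-1/329 + 0) + 12) = 1/(-1/329 + 12) = 1/(3947/329) = 329/3947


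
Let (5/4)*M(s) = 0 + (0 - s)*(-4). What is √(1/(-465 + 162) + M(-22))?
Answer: I*√161591415/1515 ≈ 8.3907*I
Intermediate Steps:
M(s) = 16*s/5 (M(s) = 4*(0 + (0 - s)*(-4))/5 = 4*(0 - s*(-4))/5 = 4*(0 + 4*s)/5 = 4*(4*s)/5 = 16*s/5)
√(1/(-465 + 162) + M(-22)) = √(1/(-465 + 162) + (16/5)*(-22)) = √(1/(-303) - 352/5) = √(-1/303 - 352/5) = √(-106661/1515) = I*√161591415/1515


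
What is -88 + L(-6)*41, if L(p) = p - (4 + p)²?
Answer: -498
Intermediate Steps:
-88 + L(-6)*41 = -88 + (-6 - (4 - 6)²)*41 = -88 + (-6 - 1*(-2)²)*41 = -88 + (-6 - 1*4)*41 = -88 + (-6 - 4)*41 = -88 - 10*41 = -88 - 410 = -498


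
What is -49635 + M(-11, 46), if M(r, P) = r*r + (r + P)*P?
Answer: -47904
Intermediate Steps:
M(r, P) = r**2 + P*(P + r) (M(r, P) = r**2 + (P + r)*P = r**2 + P*(P + r))
-49635 + M(-11, 46) = -49635 + (46**2 + (-11)**2 + 46*(-11)) = -49635 + (2116 + 121 - 506) = -49635 + 1731 = -47904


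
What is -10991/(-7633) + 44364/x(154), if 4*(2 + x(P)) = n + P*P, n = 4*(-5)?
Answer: 67286519/7533771 ≈ 8.9313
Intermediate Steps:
n = -20
x(P) = -7 + P²/4 (x(P) = -2 + (-20 + P*P)/4 = -2 + (-20 + P²)/4 = -2 + (-5 + P²/4) = -7 + P²/4)
-10991/(-7633) + 44364/x(154) = -10991/(-7633) + 44364/(-7 + (¼)*154²) = -10991*(-1/7633) + 44364/(-7 + (¼)*23716) = 10991/7633 + 44364/(-7 + 5929) = 10991/7633 + 44364/5922 = 10991/7633 + 44364*(1/5922) = 10991/7633 + 7394/987 = 67286519/7533771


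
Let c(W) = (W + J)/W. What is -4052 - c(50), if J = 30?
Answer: -20268/5 ≈ -4053.6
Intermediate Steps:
c(W) = (30 + W)/W (c(W) = (W + 30)/W = (30 + W)/W)
-4052 - c(50) = -4052 - (30 + 50)/50 = -4052 - 80/50 = -4052 - 1*8/5 = -4052 - 8/5 = -20268/5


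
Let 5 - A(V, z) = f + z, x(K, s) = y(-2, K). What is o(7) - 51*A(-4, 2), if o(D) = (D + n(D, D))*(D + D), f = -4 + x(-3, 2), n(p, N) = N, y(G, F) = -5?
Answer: -416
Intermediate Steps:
x(K, s) = -5
f = -9 (f = -4 - 5 = -9)
o(D) = 4*D² (o(D) = (D + D)*(D + D) = (2*D)*(2*D) = 4*D²)
A(V, z) = 14 - z (A(V, z) = 5 - (-9 + z) = 5 + (9 - z) = 14 - z)
o(7) - 51*A(-4, 2) = 4*7² - 51*(14 - 1*2) = 4*49 - 51*(14 - 2) = 196 - 51*12 = 196 - 612 = -416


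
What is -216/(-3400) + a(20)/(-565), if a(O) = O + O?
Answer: -349/48025 ≈ -0.0072671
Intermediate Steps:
a(O) = 2*O
-216/(-3400) + a(20)/(-565) = -216/(-3400) + (2*20)/(-565) = -216*(-1/3400) + 40*(-1/565) = 27/425 - 8/113 = -349/48025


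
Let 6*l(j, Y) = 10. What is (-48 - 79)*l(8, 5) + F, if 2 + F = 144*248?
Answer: 106495/3 ≈ 35498.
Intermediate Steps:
l(j, Y) = 5/3 (l(j, Y) = (1/6)*10 = 5/3)
F = 35710 (F = -2 + 144*248 = -2 + 35712 = 35710)
(-48 - 79)*l(8, 5) + F = (-48 - 79)*(5/3) + 35710 = -127*5/3 + 35710 = -635/3 + 35710 = 106495/3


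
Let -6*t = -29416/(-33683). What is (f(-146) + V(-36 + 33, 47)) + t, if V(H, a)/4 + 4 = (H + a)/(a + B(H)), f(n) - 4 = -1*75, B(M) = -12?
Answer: -290424361/3536715 ≈ -82.117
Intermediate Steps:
f(n) = -71 (f(n) = 4 - 1*75 = 4 - 75 = -71)
t = -14708/101049 (t = -(-14708)/(3*(-33683)) = -(-14708)*(-1)/(3*33683) = -⅙*29416/33683 = -14708/101049 ≈ -0.14555)
V(H, a) = -16 + 4*(H + a)/(-12 + a) (V(H, a) = -16 + 4*((H + a)/(a - 12)) = -16 + 4*((H + a)/(-12 + a)) = -16 + 4*(H + a)/(-12 + a))
(f(-146) + V(-36 + 33, 47)) + t = (-71 + 4*(48 + (-36 + 33) - 3*47)/(-12 + 47)) - 14708/101049 = (-71 + 4*(48 - 3 - 141)/35) - 14708/101049 = (-71 + 4*(1/35)*(-96)) - 14708/101049 = (-71 - 384/35) - 14708/101049 = -2869/35 - 14708/101049 = -290424361/3536715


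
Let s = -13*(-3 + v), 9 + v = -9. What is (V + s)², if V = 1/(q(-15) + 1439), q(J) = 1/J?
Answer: 34720931647809/465869056 ≈ 74529.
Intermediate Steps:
v = -18 (v = -9 - 9 = -18)
s = 273 (s = -13*(-3 - 18) = -13*(-21) = 273)
V = 15/21584 (V = 1/(1/(-15) + 1439) = 1/(-1/15 + 1439) = 1/(21584/15) = 15/21584 ≈ 0.00069496)
(V + s)² = (15/21584 + 273)² = (5892447/21584)² = 34720931647809/465869056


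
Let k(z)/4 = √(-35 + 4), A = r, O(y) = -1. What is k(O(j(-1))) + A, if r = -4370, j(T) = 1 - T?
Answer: -4370 + 4*I*√31 ≈ -4370.0 + 22.271*I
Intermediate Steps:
A = -4370
k(z) = 4*I*√31 (k(z) = 4*√(-35 + 4) = 4*√(-31) = 4*(I*√31) = 4*I*√31)
k(O(j(-1))) + A = 4*I*√31 - 4370 = -4370 + 4*I*√31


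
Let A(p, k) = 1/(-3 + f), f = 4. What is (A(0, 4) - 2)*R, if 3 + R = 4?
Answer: -1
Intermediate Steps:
R = 1 (R = -3 + 4 = 1)
A(p, k) = 1 (A(p, k) = 1/(-3 + 4) = 1/1 = 1)
(A(0, 4) - 2)*R = (1 - 2)*1 = -1*1 = -1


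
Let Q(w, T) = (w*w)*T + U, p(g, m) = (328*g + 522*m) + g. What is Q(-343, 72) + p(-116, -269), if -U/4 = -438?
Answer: 8293898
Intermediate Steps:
U = 1752 (U = -4*(-438) = 1752)
p(g, m) = 329*g + 522*m
Q(w, T) = 1752 + T*w² (Q(w, T) = (w*w)*T + 1752 = w²*T + 1752 = T*w² + 1752 = 1752 + T*w²)
Q(-343, 72) + p(-116, -269) = (1752 + 72*(-343)²) + (329*(-116) + 522*(-269)) = (1752 + 72*117649) + (-38164 - 140418) = (1752 + 8470728) - 178582 = 8472480 - 178582 = 8293898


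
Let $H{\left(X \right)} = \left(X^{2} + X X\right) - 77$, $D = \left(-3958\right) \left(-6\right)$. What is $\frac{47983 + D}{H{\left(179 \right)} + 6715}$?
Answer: $\frac{71731}{70720} \approx 1.0143$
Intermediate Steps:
$D = 23748$
$H{\left(X \right)} = -77 + 2 X^{2}$ ($H{\left(X \right)} = \left(X^{2} + X^{2}\right) - 77 = 2 X^{2} - 77 = -77 + 2 X^{2}$)
$\frac{47983 + D}{H{\left(179 \right)} + 6715} = \frac{47983 + 23748}{\left(-77 + 2 \cdot 179^{2}\right) + 6715} = \frac{71731}{\left(-77 + 2 \cdot 32041\right) + 6715} = \frac{71731}{\left(-77 + 64082\right) + 6715} = \frac{71731}{64005 + 6715} = \frac{71731}{70720}$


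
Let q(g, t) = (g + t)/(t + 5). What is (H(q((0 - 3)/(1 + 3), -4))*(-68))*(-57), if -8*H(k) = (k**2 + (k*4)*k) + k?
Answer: -1675401/32 ≈ -52356.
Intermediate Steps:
q(g, t) = (g + t)/(5 + t)
H(k) = -5*k**2/8 - k/8 (H(k) = -((k**2 + (k*4)*k) + k)/8 = -((k**2 + (4*k)*k) + k)/8 = -((k**2 + 4*k**2) + k)/8 = -(5*k**2 + k)/8 = -(k + 5*k**2)/8 = -5*k**2/8 - k/8)
(H(q((0 - 3)/(1 + 3), -4))*(-68))*(-57) = (-((0 - 3)/(1 + 3) - 4)/(5 - 4)*(1 + 5*(((0 - 3)/(1 + 3) - 4)/(5 - 4)))/8*(-68))*(-57) = (-(-3/4 - 4)/1*(1 + 5*((-3/4 - 4)/1))/8*(-68))*(-57) = (-1*(-3*1/4 - 4)*(1 + 5*(1*(-3*1/4 - 4)))/8*(-68))*(-57) = (-1*(-3/4 - 4)*(1 + 5*(1*(-3/4 - 4)))/8*(-68))*(-57) = (-1*(-19/4)*(1 + 5*(1*(-19/4)))/8*(-68))*(-57) = (-1/8*(-19/4)*(1 + 5*(-19/4))*(-68))*(-57) = (-1/8*(-19/4)*(1 - 95/4)*(-68))*(-57) = (-1/8*(-19/4)*(-91/4)*(-68))*(-57) = -1729/128*(-68)*(-57) = (29393/32)*(-57) = -1675401/32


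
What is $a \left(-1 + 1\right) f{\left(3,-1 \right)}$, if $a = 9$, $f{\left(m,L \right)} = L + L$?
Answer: $0$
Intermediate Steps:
$f{\left(m,L \right)} = 2 L$
$a \left(-1 + 1\right) f{\left(3,-1 \right)} = 9 \left(-1 + 1\right) 2 \left(-1\right) = 9 \cdot 0 \left(-2\right) = 9 \cdot 0 = 0$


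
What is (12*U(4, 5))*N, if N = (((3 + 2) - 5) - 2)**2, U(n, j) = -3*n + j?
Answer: -336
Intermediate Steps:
U(n, j) = j - 3*n
N = 4 (N = ((5 - 5) - 2)**2 = (0 - 2)**2 = (-2)**2 = 4)
(12*U(4, 5))*N = (12*(5 - 3*4))*4 = (12*(5 - 12))*4 = (12*(-7))*4 = -84*4 = -336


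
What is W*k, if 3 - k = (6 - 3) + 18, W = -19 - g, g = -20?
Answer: -18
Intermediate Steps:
W = 1 (W = -19 - 1*(-20) = -19 + 20 = 1)
k = -18 (k = 3 - ((6 - 3) + 18) = 3 - (3 + 18) = 3 - 1*21 = 3 - 21 = -18)
W*k = 1*(-18) = -18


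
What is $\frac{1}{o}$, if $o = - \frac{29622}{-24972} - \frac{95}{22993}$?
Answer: $\frac{95696866}{113121051} \approx 0.84597$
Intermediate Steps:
$o = \frac{113121051}{95696866}$ ($o = \left(-29622\right) \left(- \frac{1}{24972}\right) - \frac{95}{22993} = \frac{4937}{4162} - \frac{95}{22993} = \frac{113121051}{95696866} \approx 1.1821$)
$\frac{1}{o} = \frac{1}{\frac{113121051}{95696866}} = \frac{95696866}{113121051}$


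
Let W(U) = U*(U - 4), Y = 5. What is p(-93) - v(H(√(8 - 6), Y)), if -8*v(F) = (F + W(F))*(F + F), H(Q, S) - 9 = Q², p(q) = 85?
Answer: 327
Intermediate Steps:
H(Q, S) = 9 + Q²
W(U) = U*(-4 + U)
v(F) = -F*(F + F*(-4 + F))/4 (v(F) = -(F + F*(-4 + F))*(F + F)/8 = -(F + F*(-4 + F))*2*F/8 = -F*(F + F*(-4 + F))/4)
p(-93) - v(H(√(8 - 6), Y)) = 85 - (9 + (√(8 - 6))²)²*(3 - (9 + (√(8 - 6))²))/4 = 85 - (9 + (√2)²)²*(3 - (9 + (√2)²))/4 = 85 - (9 + 2)²*(3 - (9 + 2))/4 = 85 - 11²*(3 - 1*11)/4 = 85 - 121*(3 - 11)/4 = 85 - 121*(-8)/4 = 85 - 1*(-242) = 85 + 242 = 327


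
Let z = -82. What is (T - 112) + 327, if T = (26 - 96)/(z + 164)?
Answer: 8780/41 ≈ 214.15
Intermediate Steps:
T = -35/41 (T = (26 - 96)/(-82 + 164) = -70/82 = -70*1/82 = -35/41 ≈ -0.85366)
(T - 112) + 327 = (-35/41 - 112) + 327 = -4627/41 + 327 = 8780/41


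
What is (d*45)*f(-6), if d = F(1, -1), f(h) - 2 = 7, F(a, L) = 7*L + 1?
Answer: -2430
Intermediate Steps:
F(a, L) = 1 + 7*L
f(h) = 9 (f(h) = 2 + 7 = 9)
d = -6 (d = 1 + 7*(-1) = 1 - 7 = -6)
(d*45)*f(-6) = -6*45*9 = -270*9 = -2430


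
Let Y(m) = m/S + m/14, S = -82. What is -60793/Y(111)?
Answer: -17447591/1887 ≈ -9246.2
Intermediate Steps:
Y(m) = 17*m/287 (Y(m) = m/(-82) + m/14 = m*(-1/82) + m*(1/14) = -m/82 + m/14 = 17*m/287)
-60793/Y(111) = -60793/((17/287)*111) = -60793/1887/287 = -60793*287/1887 = -17447591/1887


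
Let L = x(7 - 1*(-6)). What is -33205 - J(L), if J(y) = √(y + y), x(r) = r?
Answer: -33205 - √26 ≈ -33210.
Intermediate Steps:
L = 13 (L = 7 - 1*(-6) = 7 + 6 = 13)
J(y) = √2*√y (J(y) = √(2*y) = √2*√y)
-33205 - J(L) = -33205 - √2*√13 = -33205 - √26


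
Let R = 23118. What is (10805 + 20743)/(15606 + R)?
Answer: 2629/3227 ≈ 0.81469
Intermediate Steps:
(10805 + 20743)/(15606 + R) = (10805 + 20743)/(15606 + 23118) = 31548/38724 = 31548*(1/38724) = 2629/3227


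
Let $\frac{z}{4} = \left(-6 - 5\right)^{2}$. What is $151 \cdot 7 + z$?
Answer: $1541$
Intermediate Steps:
$z = 484$ ($z = 4 \left(-6 - 5\right)^{2} = 4 \left(-11\right)^{2} = 4 \cdot 121 = 484$)
$151 \cdot 7 + z = 151 \cdot 7 + 484 = 1057 + 484 = 1541$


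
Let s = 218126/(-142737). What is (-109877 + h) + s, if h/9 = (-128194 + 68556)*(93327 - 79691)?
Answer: -1044709772488619/142737 ≈ -7.3191e+9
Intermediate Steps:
s = -218126/142737 (s = 218126*(-1/142737) = -218126/142737 ≈ -1.5282)
h = -7319013912 (h = 9*((-128194 + 68556)*(93327 - 79691)) = 9*(-59638*13636) = 9*(-813223768) = -7319013912)
(-109877 + h) + s = (-109877 - 7319013912) - 218126/142737 = -7319123789 - 218126/142737 = -1044709772488619/142737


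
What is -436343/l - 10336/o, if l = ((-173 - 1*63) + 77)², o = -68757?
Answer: -9913443745/579415239 ≈ -17.109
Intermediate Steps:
l = 25281 (l = ((-173 - 63) + 77)² = (-236 + 77)² = (-159)² = 25281)
-436343/l - 10336/o = -436343/25281 - 10336/(-68757) = -436343*1/25281 - 10336*(-1/68757) = -436343/25281 + 10336/68757 = -9913443745/579415239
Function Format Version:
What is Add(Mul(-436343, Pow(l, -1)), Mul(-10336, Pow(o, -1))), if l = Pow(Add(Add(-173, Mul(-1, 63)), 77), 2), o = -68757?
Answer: Rational(-9913443745, 579415239) ≈ -17.109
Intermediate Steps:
l = 25281 (l = Pow(Add(Add(-173, -63), 77), 2) = Pow(Add(-236, 77), 2) = Pow(-159, 2) = 25281)
Add(Mul(-436343, Pow(l, -1)), Mul(-10336, Pow(o, -1))) = Add(Mul(-436343, Pow(25281, -1)), Mul(-10336, Pow(-68757, -1))) = Add(Mul(-436343, Rational(1, 25281)), Mul(-10336, Rational(-1, 68757))) = Add(Rational(-436343, 25281), Rational(10336, 68757)) = Rational(-9913443745, 579415239)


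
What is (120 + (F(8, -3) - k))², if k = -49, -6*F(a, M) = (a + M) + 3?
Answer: 253009/9 ≈ 28112.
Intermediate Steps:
F(a, M) = -½ - M/6 - a/6 (F(a, M) = -((a + M) + 3)/6 = -((M + a) + 3)/6 = -(3 + M + a)/6 = -½ - M/6 - a/6)
(120 + (F(8, -3) - k))² = (120 + ((-½ - ⅙*(-3) - ⅙*8) - 1*(-49)))² = (120 + ((-½ + ½ - 4/3) + 49))² = (120 + (-4/3 + 49))² = (120 + 143/3)² = (503/3)² = 253009/9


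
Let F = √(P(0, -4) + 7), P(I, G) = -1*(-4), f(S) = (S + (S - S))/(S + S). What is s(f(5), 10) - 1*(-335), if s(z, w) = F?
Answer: 335 + √11 ≈ 338.32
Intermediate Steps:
f(S) = ½ (f(S) = (S + 0)/((2*S)) = S*(1/(2*S)) = ½)
P(I, G) = 4
F = √11 (F = √(4 + 7) = √11 ≈ 3.3166)
s(z, w) = √11
s(f(5), 10) - 1*(-335) = √11 - 1*(-335) = √11 + 335 = 335 + √11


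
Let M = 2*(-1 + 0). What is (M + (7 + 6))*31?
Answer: 341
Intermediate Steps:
M = -2 (M = 2*(-1) = -2)
(M + (7 + 6))*31 = (-2 + (7 + 6))*31 = (-2 + 13)*31 = 11*31 = 341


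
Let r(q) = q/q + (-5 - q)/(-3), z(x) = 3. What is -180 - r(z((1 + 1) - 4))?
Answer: -551/3 ≈ -183.67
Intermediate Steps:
r(q) = 8/3 + q/3 (r(q) = 1 + (-5 - q)*(-⅓) = 1 + (5/3 + q/3) = 8/3 + q/3)
-180 - r(z((1 + 1) - 4)) = -180 - (8/3 + (⅓)*3) = -180 - (8/3 + 1) = -180 - 1*11/3 = -180 - 11/3 = -551/3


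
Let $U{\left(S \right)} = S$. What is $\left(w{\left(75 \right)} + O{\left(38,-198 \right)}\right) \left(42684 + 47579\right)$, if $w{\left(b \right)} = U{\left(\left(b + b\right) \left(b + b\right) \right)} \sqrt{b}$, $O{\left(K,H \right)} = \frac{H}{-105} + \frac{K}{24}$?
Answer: $\frac{131513191}{420} + 10154587500 \sqrt{3} \approx 1.7589 \cdot 10^{10}$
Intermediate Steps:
$O{\left(K,H \right)} = - \frac{H}{105} + \frac{K}{24}$ ($O{\left(K,H \right)} = H \left(- \frac{1}{105}\right) + K \frac{1}{24} = - \frac{H}{105} + \frac{K}{24}$)
$w{\left(b \right)} = 4 b^{\frac{5}{2}}$ ($w{\left(b \right)} = \left(b + b\right) \left(b + b\right) \sqrt{b} = 2 b 2 b \sqrt{b} = 4 b^{2} \sqrt{b} = 4 b^{\frac{5}{2}}$)
$\left(w{\left(75 \right)} + O{\left(38,-198 \right)}\right) \left(42684 + 47579\right) = \left(4 \cdot 75^{\frac{5}{2}} + \left(\left(- \frac{1}{105}\right) \left(-198\right) + \frac{1}{24} \cdot 38\right)\right) \left(42684 + 47579\right) = \left(4 \cdot 28125 \sqrt{3} + \left(\frac{66}{35} + \frac{19}{12}\right)\right) 90263 = \left(112500 \sqrt{3} + \frac{1457}{420}\right) 90263 = \left(\frac{1457}{420} + 112500 \sqrt{3}\right) 90263 = \frac{131513191}{420} + 10154587500 \sqrt{3}$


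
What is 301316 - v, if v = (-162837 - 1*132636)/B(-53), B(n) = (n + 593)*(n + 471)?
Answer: 22671114331/75240 ≈ 3.0132e+5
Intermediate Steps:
B(n) = (471 + n)*(593 + n) (B(n) = (593 + n)*(471 + n) = (471 + n)*(593 + n))
v = -98491/75240 (v = (-162837 - 1*132636)/(279303 + (-53)² + 1064*(-53)) = (-162837 - 132636)/(279303 + 2809 - 56392) = -295473/225720 = -295473*1/225720 = -98491/75240 ≈ -1.3090)
301316 - v = 301316 - 1*(-98491/75240) = 301316 + 98491/75240 = 22671114331/75240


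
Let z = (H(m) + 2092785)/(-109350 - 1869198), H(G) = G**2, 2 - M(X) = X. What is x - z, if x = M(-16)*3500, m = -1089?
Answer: 20775300451/329758 ≈ 63002.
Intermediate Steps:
M(X) = 2 - X
x = 63000 (x = (2 - 1*(-16))*3500 = (2 + 16)*3500 = 18*3500 = 63000)
z = -546451/329758 (z = ((-1089)**2 + 2092785)/(-109350 - 1869198) = (1185921 + 2092785)/(-1978548) = 3278706*(-1/1978548) = -546451/329758 ≈ -1.6571)
x - z = 63000 - 1*(-546451/329758) = 63000 + 546451/329758 = 20775300451/329758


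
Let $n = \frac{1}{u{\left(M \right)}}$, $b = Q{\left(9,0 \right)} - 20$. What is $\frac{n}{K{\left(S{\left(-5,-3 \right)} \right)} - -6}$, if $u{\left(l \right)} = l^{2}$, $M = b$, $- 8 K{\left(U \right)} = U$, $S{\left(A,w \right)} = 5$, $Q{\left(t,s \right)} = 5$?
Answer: $\frac{8}{9675} \approx 0.00082687$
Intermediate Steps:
$b = -15$ ($b = 5 - 20 = -15$)
$K{\left(U \right)} = - \frac{U}{8}$
$M = -15$
$n = \frac{1}{225}$ ($n = \frac{1}{\left(-15\right)^{2}} = \frac{1}{225} \approx 0.0044444$)
$\frac{n}{K{\left(S{\left(-5,-3 \right)} \right)} - -6} = \frac{1}{225 \left(\left(- \frac{1}{8}\right) 5 - -6\right)} = \frac{1}{225 \left(- \frac{5}{8} + 6\right)} = \frac{1}{225 \cdot \frac{43}{8}} = \frac{1}{225} \cdot \frac{8}{43} = \frac{8}{9675}$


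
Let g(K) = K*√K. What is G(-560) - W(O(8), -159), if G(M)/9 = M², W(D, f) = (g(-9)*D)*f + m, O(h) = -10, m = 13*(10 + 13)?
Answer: 2822101 + 42930*I ≈ 2.8221e+6 + 42930.0*I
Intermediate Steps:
g(K) = K^(3/2)
m = 299 (m = 13*23 = 299)
W(D, f) = 299 - 27*I*D*f (W(D, f) = ((-9)^(3/2)*D)*f + 299 = ((-27*I)*D)*f + 299 = (-27*I*D)*f + 299 = -27*I*D*f + 299 = 299 - 27*I*D*f)
G(M) = 9*M²
G(-560) - W(O(8), -159) = 9*(-560)² - (299 - 27*I*(-10)*(-159)) = 9*313600 - (299 - 42930*I) = 2822400 + (-299 + 42930*I) = 2822101 + 42930*I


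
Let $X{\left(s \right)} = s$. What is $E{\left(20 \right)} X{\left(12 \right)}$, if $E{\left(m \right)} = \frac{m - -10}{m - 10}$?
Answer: $36$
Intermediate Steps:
$E{\left(m \right)} = \frac{10 + m}{-10 + m}$ ($E{\left(m \right)} = \frac{m + \left(-2 + 12\right)}{-10 + m} = \frac{m + 10}{-10 + m} = \frac{10 + m}{-10 + m}$)
$E{\left(20 \right)} X{\left(12 \right)} = \frac{10 + 20}{-10 + 20} \cdot 12 = \frac{1}{10} \cdot 30 \cdot 12 = 3 \cdot 12 = 36$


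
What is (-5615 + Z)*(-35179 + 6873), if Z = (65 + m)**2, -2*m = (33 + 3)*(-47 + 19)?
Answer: -9005440676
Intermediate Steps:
m = 504 (m = -(33 + 3)*(-47 + 19)/2 = -18*(-28) = -1/2*(-1008) = 504)
Z = 323761 (Z = (65 + 504)**2 = 569**2 = 323761)
(-5615 + Z)*(-35179 + 6873) = (-5615 + 323761)*(-35179 + 6873) = 318146*(-28306) = -9005440676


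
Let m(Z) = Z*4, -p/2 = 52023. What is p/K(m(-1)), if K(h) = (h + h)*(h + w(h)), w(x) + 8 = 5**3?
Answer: 52023/452 ≈ 115.10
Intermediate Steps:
w(x) = 117 (w(x) = -8 + 5**3 = -8 + 125 = 117)
p = -104046 (p = -2*52023 = -104046)
m(Z) = 4*Z
K(h) = 2*h*(117 + h) (K(h) = (h + h)*(h + 117) = (2*h)*(117 + h) = 2*h*(117 + h))
p/K(m(-1)) = -104046*(-1/(8*(117 + 4*(-1)))) = -104046*(-1/(8*(117 - 4))) = -104046/(2*(-4)*113) = -104046/(-904) = -104046*(-1/904) = 52023/452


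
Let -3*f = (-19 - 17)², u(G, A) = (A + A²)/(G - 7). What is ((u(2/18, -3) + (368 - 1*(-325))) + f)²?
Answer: 65028096/961 ≈ 67667.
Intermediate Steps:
u(G, A) = (A + A²)/(-7 + G)
f = -432 (f = -(-19 - 17)²/3 = -⅓*(-36)² = -⅓*1296 = -432)
((u(2/18, -3) + (368 - 1*(-325))) + f)² = ((-3*(1 - 3)/(-7 + 2/18) + (368 - 1*(-325))) - 432)² = ((-3*(-2)/(-7 + 2*(1/18)) + (368 + 325)) - 432)² = ((-3*(-2)/(-7 + ⅑) + 693) - 432)² = ((-3*(-2)/(-62/9) + 693) - 432)² = ((-3*(-9/62)*(-2) + 693) - 432)² = ((-27/31 + 693) - 432)² = (21456/31 - 432)² = (8064/31)² = 65028096/961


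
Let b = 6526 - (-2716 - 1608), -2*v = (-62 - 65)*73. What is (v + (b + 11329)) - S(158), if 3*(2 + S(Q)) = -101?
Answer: 161101/6 ≈ 26850.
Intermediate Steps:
v = 9271/2 (v = -(-62 - 65)*73/2 = -(-127)*73/2 = -½*(-9271) = 9271/2 ≈ 4635.5)
b = 10850 (b = 6526 - 1*(-4324) = 6526 + 4324 = 10850)
S(Q) = -107/3 (S(Q) = -2 + (⅓)*(-101) = -2 - 101/3 = -107/3)
(v + (b + 11329)) - S(158) = (9271/2 + (10850 + 11329)) - 1*(-107/3) = (9271/2 + 22179) + 107/3 = 53629/2 + 107/3 = 161101/6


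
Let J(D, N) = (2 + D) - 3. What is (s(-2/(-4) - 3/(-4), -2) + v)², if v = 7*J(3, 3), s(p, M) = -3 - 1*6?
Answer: 25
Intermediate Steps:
s(p, M) = -9 (s(p, M) = -3 - 6 = -9)
J(D, N) = -1 + D
v = 14 (v = 7*(-1 + 3) = 7*2 = 14)
(s(-2/(-4) - 3/(-4), -2) + v)² = (-9 + 14)² = 5² = 25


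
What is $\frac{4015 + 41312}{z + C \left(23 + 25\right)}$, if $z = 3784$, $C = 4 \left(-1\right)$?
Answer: $\frac{45327}{3592} \approx 12.619$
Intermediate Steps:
$C = -4$
$\frac{4015 + 41312}{z + C \left(23 + 25\right)} = \frac{4015 + 41312}{3784 - 4 \left(23 + 25\right)} = \frac{45327}{3784 - 192} = \frac{45327}{3592}$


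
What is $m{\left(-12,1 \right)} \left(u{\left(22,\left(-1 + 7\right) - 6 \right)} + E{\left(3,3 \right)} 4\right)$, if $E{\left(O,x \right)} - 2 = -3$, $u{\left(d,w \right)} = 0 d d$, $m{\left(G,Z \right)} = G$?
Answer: $48$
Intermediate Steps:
$u{\left(d,w \right)} = 0$ ($u{\left(d,w \right)} = 0 d = 0$)
$E{\left(O,x \right)} = -1$ ($E{\left(O,x \right)} = 2 - 3 = -1$)
$m{\left(-12,1 \right)} \left(u{\left(22,\left(-1 + 7\right) - 6 \right)} + E{\left(3,3 \right)} 4\right) = - 12 \left(0 - 4\right) = \left(-12\right) \left(-4\right) = 48$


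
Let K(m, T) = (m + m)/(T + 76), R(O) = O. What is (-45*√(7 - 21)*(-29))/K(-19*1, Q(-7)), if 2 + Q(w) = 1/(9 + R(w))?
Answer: -194445*I*√14/76 ≈ -9573.0*I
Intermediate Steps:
Q(w) = -2 + 1/(9 + w)
K(m, T) = 2*m/(76 + T) (K(m, T) = (2*m)/(76 + T) = 2*m/(76 + T))
(-45*√(7 - 21)*(-29))/K(-19*1, Q(-7)) = (-45*√(7 - 21)*(-29))/((2*(-19*1)/(76 + (-17 - 2*(-7))/(9 - 7)))) = (-45*I*√14*(-29))/((2*(-19)/(76 + (-17 + 14)/2))) = (-45*I*√14*(-29))/((2*(-19)/(76 + (½)*(-3)))) = (-45*I*√14*(-29))/((2*(-19)/(76 - 3/2))) = (1305*I*√14)/((2*(-19)/(149/2))) = (1305*I*√14)/((2*(-19)*(2/149))) = (1305*I*√14)/(-76/149) = (1305*I*√14)*(-149/76) = -194445*I*√14/76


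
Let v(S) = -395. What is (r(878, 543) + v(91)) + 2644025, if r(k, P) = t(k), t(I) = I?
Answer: 2644508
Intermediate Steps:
r(k, P) = k
(r(878, 543) + v(91)) + 2644025 = (878 - 395) + 2644025 = 483 + 2644025 = 2644508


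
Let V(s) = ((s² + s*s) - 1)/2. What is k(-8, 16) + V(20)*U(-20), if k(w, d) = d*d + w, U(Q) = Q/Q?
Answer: 1295/2 ≈ 647.50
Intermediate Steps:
U(Q) = 1
k(w, d) = w + d² (k(w, d) = d² + w = w + d²)
V(s) = -½ + s² (V(s) = ((s² + s²) - 1)*(½) = (2*s² - 1)*(½) = (-1 + 2*s²)*(½) = -½ + s²)
k(-8, 16) + V(20)*U(-20) = (-8 + 16²) + (-½ + 20²)*1 = (-8 + 256) + (-½ + 400)*1 = 248 + (799/2)*1 = 248 + 799/2 = 1295/2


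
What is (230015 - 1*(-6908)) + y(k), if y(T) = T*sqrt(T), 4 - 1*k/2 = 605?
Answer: 236923 - 1202*I*sqrt(1202) ≈ 2.3692e+5 - 41673.0*I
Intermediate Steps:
k = -1202 (k = 8 - 2*605 = 8 - 1210 = -1202)
y(T) = T**(3/2)
(230015 - 1*(-6908)) + y(k) = (230015 - 1*(-6908)) + (-1202)**(3/2) = (230015 + 6908) - 1202*I*sqrt(1202) = 236923 - 1202*I*sqrt(1202)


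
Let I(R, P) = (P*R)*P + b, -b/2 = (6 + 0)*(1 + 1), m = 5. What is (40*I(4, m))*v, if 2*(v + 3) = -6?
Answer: -18240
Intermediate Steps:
v = -6 (v = -3 + (½)*(-6) = -3 - 3 = -6)
b = -24 (b = -2*(6 + 0)*(1 + 1) = -12*2 = -2*12 = -24)
I(R, P) = -24 + R*P² (I(R, P) = (P*R)*P - 24 = R*P² - 24 = -24 + R*P²)
(40*I(4, m))*v = (40*(-24 + 4*5²))*(-6) = (40*(-24 + 4*25))*(-6) = (40*(-24 + 100))*(-6) = (40*76)*(-6) = 3040*(-6) = -18240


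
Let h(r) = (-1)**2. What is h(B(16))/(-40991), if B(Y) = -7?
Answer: -1/40991 ≈ -2.4396e-5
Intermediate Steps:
h(r) = 1
h(B(16))/(-40991) = 1/(-40991) = 1*(-1/40991) = -1/40991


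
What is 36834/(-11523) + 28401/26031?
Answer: -70173459/33328357 ≈ -2.1055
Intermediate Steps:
36834/(-11523) + 28401/26031 = 36834*(-1/11523) + 28401*(1/26031) = -12278/3841 + 9467/8677 = -70173459/33328357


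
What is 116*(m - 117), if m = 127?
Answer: 1160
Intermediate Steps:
116*(m - 117) = 116*(127 - 117) = 116*10 = 1160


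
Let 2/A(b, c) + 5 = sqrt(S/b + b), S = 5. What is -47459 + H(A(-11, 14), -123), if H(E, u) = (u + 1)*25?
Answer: -50509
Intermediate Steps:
A(b, c) = 2/(-5 + sqrt(b + 5/b)) (A(b, c) = 2/(-5 + sqrt(5/b + b)) = 2/(-5 + sqrt(b + 5/b)))
H(E, u) = 25 + 25*u (H(E, u) = (1 + u)*25 = 25 + 25*u)
-47459 + H(A(-11, 14), -123) = -47459 + (25 + 25*(-123)) = -47459 + (25 - 3075) = -47459 - 3050 = -50509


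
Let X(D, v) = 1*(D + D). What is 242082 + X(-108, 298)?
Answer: 241866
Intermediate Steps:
X(D, v) = 2*D (X(D, v) = 1*(2*D) = 2*D)
242082 + X(-108, 298) = 242082 + 2*(-108) = 242082 - 216 = 241866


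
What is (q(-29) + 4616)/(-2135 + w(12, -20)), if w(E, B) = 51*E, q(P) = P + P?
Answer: -4558/1523 ≈ -2.9928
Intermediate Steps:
q(P) = 2*P
(q(-29) + 4616)/(-2135 + w(12, -20)) = (2*(-29) + 4616)/(-2135 + 51*12) = (-58 + 4616)/(-2135 + 612) = 4558/(-1523) = 4558*(-1/1523) = -4558/1523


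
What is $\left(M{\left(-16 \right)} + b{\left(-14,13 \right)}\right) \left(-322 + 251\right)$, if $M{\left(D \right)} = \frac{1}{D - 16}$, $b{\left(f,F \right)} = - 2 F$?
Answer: $\frac{59143}{32} \approx 1848.2$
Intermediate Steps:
$M{\left(D \right)} = \frac{1}{-16 + D}$
$\left(M{\left(-16 \right)} + b{\left(-14,13 \right)}\right) \left(-322 + 251\right) = \left(\frac{1}{-16 - 16} - 26\right) \left(-322 + 251\right) = \left(\frac{1}{-32} - 26\right) \left(-71\right) = \left(- \frac{1}{32} - 26\right) \left(-71\right) = \left(- \frac{833}{32}\right) \left(-71\right) = \frac{59143}{32}$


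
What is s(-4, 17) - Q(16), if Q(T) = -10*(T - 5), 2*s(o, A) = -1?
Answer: 219/2 ≈ 109.50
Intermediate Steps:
s(o, A) = -½ (s(o, A) = (½)*(-1) = -½)
Q(T) = 50 - 10*T (Q(T) = -10*(-5 + T) = 50 - 10*T)
s(-4, 17) - Q(16) = -½ - (50 - 10*16) = -½ - (50 - 160) = -½ - 1*(-110) = -½ + 110 = 219/2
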